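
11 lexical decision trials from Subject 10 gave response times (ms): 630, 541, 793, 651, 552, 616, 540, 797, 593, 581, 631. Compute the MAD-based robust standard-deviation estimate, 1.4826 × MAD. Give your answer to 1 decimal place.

51.9 ms

Sorted: 540, 541, 552, 581, 593, 616, 630, 631, 651, 793, 797 → median = 616
|x − 616| sorted: 0, 14, 15, 23, 35, 35, 64, 75, 76, 177, 181 → MAD = 35
Robust SD ≈ 1.4826 × 35 = 51.891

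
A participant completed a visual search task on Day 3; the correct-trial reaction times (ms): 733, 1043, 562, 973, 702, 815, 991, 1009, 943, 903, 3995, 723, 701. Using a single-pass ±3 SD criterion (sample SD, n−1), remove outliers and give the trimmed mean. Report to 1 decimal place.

841.5 ms

n = 13, ΣRT = 14093, M = 1084.077
Σ(x−M)² = 9445818.92; s = √(9445818.92/12) = 887.216
Cutoffs: 1084.077 ± 3·887.216 → [-1577.6, 3745.7]
Outside: 3995 → excluded.
Retained (n=12): Σ = 10098, mean = 10098/12 = 841.500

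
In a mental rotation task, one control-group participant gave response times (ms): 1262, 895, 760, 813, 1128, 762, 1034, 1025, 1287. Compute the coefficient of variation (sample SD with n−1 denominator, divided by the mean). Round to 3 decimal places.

0.204

n = 9, Σ = 8966, M = 996.2222
Σ(x−M)² = 329287.556; s = √(329287.556/8) = 202.8816
CV = 202.8816 / 996.2222 = 0.20365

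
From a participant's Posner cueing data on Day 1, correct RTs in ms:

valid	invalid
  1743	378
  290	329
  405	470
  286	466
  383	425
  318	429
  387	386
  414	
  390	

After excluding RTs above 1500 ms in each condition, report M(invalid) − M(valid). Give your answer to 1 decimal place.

52.7 ms

valid: exclude 1743
M(valid) = 2873/8 = 359.125
M(invalid) = 2883/7 = 411.857
Difference = 411.857 − 359.125 = 52.732 ms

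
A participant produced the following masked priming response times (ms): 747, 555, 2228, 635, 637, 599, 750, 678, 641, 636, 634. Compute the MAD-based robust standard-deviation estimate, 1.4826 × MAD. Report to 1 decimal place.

56.3 ms

Sorted: 555, 599, 634, 635, 636, 637, 641, 678, 747, 750, 2228 → median = 637
|x − 637| sorted: 0, 1, 2, 3, 4, 38, 41, 82, 110, 113, 1591 → MAD = 38
Robust SD ≈ 1.4826 × 38 = 56.339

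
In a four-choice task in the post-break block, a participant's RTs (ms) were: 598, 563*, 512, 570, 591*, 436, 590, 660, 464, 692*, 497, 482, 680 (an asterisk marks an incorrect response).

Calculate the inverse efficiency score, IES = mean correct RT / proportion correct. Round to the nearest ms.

Correct trials (n=10): 598, 512, 570, 436, 590, 660, 464, 497, 482, 680
Mean correct RT = 5489/10 = 548.9000 ms
Proportion correct = 10/13
IES = 548.9000 / (10/13) = 713.570 ms

714 ms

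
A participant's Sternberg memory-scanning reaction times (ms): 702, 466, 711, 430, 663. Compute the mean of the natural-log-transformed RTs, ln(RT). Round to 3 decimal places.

6.365

ln(RT): 6.5539, 6.1442, 6.5667, 6.0638, 6.4968
Σ ln(RT) = 31.8254
Mean = 31.8254/5 = 6.36507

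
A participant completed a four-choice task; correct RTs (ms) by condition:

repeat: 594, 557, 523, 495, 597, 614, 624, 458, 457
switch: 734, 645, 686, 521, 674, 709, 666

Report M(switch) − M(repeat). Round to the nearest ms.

M(repeat) = 4919/9 = 546.556
M(switch) = 4635/7 = 662.143
Difference = 662.143 − 546.556 = 115.587 ms

116 ms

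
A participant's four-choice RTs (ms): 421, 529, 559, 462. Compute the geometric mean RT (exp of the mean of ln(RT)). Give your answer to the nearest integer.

ln(RT): 6.0426, 6.2710, 6.3261, 6.1356
Mean ln(RT) = 24.7753/4 = 6.19383
Geometric mean = exp(6.19383) = 489.72 ms

490 ms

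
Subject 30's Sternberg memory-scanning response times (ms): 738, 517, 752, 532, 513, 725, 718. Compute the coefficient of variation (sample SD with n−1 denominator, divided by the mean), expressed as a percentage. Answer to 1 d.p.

17.8%

n = 7, Σ = 4495, M = 642.1429
Σ(x−M)² = 78346.857; s = √(78346.857/6) = 114.2708
CV = 114.2708 / 642.1429 = 0.17795 = 17.795%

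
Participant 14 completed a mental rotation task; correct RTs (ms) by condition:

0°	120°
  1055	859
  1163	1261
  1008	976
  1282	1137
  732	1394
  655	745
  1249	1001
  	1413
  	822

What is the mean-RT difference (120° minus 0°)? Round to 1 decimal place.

M(0°) = 7144/7 = 1020.571
M(120°) = 9608/9 = 1067.556
Difference = 1067.556 − 1020.571 = 46.984 ms

47.0 ms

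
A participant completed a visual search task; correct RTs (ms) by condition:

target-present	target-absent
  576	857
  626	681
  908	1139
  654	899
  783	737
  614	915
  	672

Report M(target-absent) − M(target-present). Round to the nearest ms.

M(target-present) = 4161/6 = 693.500
M(target-absent) = 5900/7 = 842.857
Difference = 842.857 − 693.500 = 149.357 ms

149 ms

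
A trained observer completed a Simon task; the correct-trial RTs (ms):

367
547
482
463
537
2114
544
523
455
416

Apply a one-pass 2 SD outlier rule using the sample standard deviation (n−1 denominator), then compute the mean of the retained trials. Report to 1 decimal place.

n = 10, ΣRT = 6448, M = 644.800
Σ(x−M)² = 2429831.60; s = √(2429831.60/9) = 519.597
Cutoffs: 644.800 ± 2·519.597 → [-394.4, 1684.0]
Outside: 2114 → excluded.
Retained (n=9): Σ = 4334, mean = 4334/9 = 481.556

481.6 ms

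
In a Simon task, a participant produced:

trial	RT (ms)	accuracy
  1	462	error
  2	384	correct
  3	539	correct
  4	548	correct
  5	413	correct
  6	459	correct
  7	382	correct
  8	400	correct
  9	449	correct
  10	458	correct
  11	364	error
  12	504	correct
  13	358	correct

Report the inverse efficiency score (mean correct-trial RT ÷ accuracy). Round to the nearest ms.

Correct trials (n=11): 384, 539, 548, 413, 459, 382, 400, 449, 458, 504, 358
Mean correct RT = 4894/11 = 444.9091 ms
Proportion correct = 11/13
IES = 444.9091 / (11/13) = 525.802 ms

526 ms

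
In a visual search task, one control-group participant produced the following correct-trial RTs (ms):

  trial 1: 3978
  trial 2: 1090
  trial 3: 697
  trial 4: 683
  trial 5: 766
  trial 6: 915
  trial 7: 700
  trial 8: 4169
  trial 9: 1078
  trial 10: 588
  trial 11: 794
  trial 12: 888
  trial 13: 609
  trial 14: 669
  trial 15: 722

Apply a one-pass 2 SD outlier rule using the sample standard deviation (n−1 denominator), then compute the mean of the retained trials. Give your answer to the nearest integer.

785 ms

n = 15, ΣRT = 18346, M = 1223.067
Σ(x−M)² = 19087576.93; s = √(19087576.93/14) = 1167.647
Cutoffs: 1223.067 ± 2·1167.647 → [-1112.2, 3558.4]
Outside: 3978, 4169 → excluded.
Retained (n=13): Σ = 10199, mean = 10199/13 = 784.538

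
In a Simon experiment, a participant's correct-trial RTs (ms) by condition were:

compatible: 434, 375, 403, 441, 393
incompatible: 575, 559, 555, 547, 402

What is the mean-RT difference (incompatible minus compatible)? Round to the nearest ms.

M(compatible) = 2046/5 = 409.200
M(incompatible) = 2638/5 = 527.600
Difference = 527.600 − 409.200 = 118.400 ms

118 ms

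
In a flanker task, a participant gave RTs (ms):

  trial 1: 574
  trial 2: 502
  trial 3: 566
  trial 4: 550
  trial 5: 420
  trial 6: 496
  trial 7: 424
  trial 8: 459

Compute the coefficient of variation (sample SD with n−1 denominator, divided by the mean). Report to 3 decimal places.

n = 8, Σ = 3991, M = 498.8750
Σ(x−M)² = 26198.875; s = √(26198.875/7) = 61.1776
CV = 61.1776 / 498.8750 = 0.12263

0.123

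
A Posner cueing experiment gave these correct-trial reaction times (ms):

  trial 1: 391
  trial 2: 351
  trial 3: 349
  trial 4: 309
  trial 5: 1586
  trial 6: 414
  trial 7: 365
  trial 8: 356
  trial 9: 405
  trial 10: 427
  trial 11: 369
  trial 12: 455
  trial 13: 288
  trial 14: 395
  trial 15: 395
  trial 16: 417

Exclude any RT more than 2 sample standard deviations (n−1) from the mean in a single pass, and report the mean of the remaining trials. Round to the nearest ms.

n = 16, ΣRT = 7272, M = 454.500
Σ(x−M)² = 1393416.00; s = √(1393416.00/15) = 304.786
Cutoffs: 454.500 ± 2·304.786 → [-155.1, 1064.1]
Outside: 1586 → excluded.
Retained (n=15): Σ = 5686, mean = 5686/15 = 379.067

379 ms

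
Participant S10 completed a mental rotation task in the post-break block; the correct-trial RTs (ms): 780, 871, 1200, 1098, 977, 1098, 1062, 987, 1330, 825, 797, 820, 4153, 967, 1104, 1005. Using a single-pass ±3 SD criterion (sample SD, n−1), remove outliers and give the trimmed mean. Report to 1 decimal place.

n = 16, ΣRT = 19074, M = 1192.125
Σ(x−M)² = 9704671.75; s = √(9704671.75/15) = 804.349
Cutoffs: 1192.125 ± 3·804.349 → [-1220.9, 3605.2]
Outside: 4153 → excluded.
Retained (n=15): Σ = 14921, mean = 14921/15 = 994.733

994.7 ms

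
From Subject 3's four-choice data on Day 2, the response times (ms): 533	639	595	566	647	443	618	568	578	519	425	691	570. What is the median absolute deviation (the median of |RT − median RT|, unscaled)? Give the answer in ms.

Sorted: 425, 443, 519, 533, 566, 568, 570, 578, 595, 618, 639, 647, 691 → median = 570
|x − 570|: 37, 69, 25, 4, 77, 127, 48, 2, 8, 51, 145, 121, 0
Sorted deviations: 0, 2, 4, 8, 25, 37, 48, 51, 69, 77, 121, 127, 145 → MAD = 48

48 ms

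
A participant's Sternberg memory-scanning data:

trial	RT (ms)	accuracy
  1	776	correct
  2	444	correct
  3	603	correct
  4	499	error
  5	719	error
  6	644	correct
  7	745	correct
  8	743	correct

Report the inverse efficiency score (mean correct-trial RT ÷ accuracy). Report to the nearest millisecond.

879 ms

Correct trials (n=6): 776, 444, 603, 644, 745, 743
Mean correct RT = 3955/6 = 659.1667 ms
Proportion correct = 6/8
IES = 659.1667 / (6/8) = 878.889 ms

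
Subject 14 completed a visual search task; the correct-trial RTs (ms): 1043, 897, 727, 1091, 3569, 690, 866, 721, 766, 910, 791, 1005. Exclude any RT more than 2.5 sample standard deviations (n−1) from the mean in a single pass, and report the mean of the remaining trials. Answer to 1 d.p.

864.3 ms

n = 12, ΣRT = 13076, M = 1089.667
Σ(x−M)² = 6897006.67; s = √(6897006.67/11) = 791.834
Cutoffs: 1089.667 ± 2.5·791.834 → [-889.9, 3069.3]
Outside: 3569 → excluded.
Retained (n=11): Σ = 9507, mean = 9507/11 = 864.273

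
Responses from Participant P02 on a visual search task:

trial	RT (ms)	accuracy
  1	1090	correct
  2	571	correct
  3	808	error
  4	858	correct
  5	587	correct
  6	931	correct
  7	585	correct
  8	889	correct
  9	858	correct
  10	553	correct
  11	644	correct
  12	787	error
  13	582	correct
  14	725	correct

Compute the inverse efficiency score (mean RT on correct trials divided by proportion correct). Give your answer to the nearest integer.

863 ms

Correct trials (n=12): 1090, 571, 858, 587, 931, 585, 889, 858, 553, 644, 582, 725
Mean correct RT = 8873/12 = 739.4167 ms
Proportion correct = 12/14
IES = 739.4167 / (12/14) = 862.653 ms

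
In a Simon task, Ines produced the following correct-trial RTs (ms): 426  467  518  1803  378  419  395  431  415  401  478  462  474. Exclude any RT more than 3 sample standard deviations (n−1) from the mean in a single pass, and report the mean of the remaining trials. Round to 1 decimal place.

n = 13, ΣRT = 7067, M = 543.615
Σ(x−M)² = 1736829.08; s = √(1736829.08/12) = 380.442
Cutoffs: 543.615 ± 3·380.442 → [-597.7, 1684.9]
Outside: 1803 → excluded.
Retained (n=12): Σ = 5264, mean = 5264/12 = 438.667

438.7 ms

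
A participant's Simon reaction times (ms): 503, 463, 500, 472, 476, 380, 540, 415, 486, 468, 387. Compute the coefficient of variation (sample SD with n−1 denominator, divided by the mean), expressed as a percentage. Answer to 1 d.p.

10.7%

n = 11, Σ = 5090, M = 462.7273
Σ(x−M)² = 24670.182; s = √(24670.182/10) = 49.6691
CV = 49.6691 / 462.7273 = 0.10734 = 10.734%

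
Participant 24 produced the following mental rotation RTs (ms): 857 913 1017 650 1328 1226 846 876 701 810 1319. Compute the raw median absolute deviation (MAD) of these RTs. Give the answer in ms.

141 ms

Sorted: 650, 701, 810, 846, 857, 876, 913, 1017, 1226, 1319, 1328 → median = 876
|x − 876|: 19, 37, 141, 226, 452, 350, 30, 0, 175, 66, 443
Sorted deviations: 0, 19, 30, 37, 66, 141, 175, 226, 350, 443, 452 → MAD = 141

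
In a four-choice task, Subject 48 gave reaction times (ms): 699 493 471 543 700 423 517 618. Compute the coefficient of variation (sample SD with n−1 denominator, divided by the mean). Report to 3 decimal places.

0.186

n = 8, Σ = 4464, M = 558.0000
Σ(x−M)² = 75570.000; s = √(75570.000/7) = 103.9024
CV = 103.9024 / 558.0000 = 0.18621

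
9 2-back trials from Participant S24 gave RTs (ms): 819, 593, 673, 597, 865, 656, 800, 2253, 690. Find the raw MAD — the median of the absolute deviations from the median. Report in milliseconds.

97 ms

Sorted: 593, 597, 656, 673, 690, 800, 819, 865, 2253 → median = 690
|x − 690|: 129, 97, 17, 93, 175, 34, 110, 1563, 0
Sorted deviations: 0, 17, 34, 93, 97, 110, 129, 175, 1563 → MAD = 97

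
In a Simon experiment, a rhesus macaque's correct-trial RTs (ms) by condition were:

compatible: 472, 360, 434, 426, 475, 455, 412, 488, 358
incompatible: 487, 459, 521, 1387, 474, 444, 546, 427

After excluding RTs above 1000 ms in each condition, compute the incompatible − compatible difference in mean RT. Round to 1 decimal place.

48.6 ms

incompatible: exclude 1387
M(compatible) = 3880/9 = 431.111
M(incompatible) = 3358/7 = 479.714
Difference = 479.714 − 431.111 = 48.603 ms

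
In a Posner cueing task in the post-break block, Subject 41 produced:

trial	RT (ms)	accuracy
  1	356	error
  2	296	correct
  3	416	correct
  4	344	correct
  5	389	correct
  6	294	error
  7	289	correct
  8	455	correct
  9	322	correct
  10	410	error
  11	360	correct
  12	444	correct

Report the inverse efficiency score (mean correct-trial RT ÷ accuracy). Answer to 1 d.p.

491.1 ms

Correct trials (n=9): 296, 416, 344, 389, 289, 455, 322, 360, 444
Mean correct RT = 3315/9 = 368.3333 ms
Proportion correct = 9/12
IES = 368.3333 / (9/12) = 491.111 ms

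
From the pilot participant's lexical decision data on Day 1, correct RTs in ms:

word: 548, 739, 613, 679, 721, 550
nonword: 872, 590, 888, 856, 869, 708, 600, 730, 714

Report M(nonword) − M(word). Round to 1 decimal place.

M(word) = 3850/6 = 641.667
M(nonword) = 6827/9 = 758.556
Difference = 758.556 − 641.667 = 116.889 ms

116.9 ms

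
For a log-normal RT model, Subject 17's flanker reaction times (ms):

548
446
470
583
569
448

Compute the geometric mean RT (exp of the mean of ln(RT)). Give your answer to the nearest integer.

507 ms

ln(RT): 6.3063, 6.1003, 6.1527, 6.3682, 6.3439, 6.1048
Mean ln(RT) = 37.3762/6 = 6.22936
Geometric mean = exp(6.22936) = 507.43 ms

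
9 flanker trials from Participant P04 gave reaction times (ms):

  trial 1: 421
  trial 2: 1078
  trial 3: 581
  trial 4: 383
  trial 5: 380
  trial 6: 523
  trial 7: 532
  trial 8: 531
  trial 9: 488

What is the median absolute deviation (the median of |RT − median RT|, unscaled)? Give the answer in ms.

58 ms

Sorted: 380, 383, 421, 488, 523, 531, 532, 581, 1078 → median = 523
|x − 523|: 102, 555, 58, 140, 143, 0, 9, 8, 35
Sorted deviations: 0, 8, 9, 35, 58, 102, 140, 143, 555 → MAD = 58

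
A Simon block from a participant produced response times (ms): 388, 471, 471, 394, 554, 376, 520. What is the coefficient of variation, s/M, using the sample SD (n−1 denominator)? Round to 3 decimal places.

0.153

n = 7, Σ = 3174, M = 453.4286
Σ(x−M)² = 28971.714; s = √(28971.714/6) = 69.4883
CV = 69.4883 / 453.4286 = 0.15325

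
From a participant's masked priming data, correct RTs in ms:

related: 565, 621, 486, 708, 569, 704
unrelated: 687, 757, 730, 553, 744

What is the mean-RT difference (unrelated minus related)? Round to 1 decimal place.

M(related) = 3653/6 = 608.833
M(unrelated) = 3471/5 = 694.200
Difference = 694.200 − 608.833 = 85.367 ms

85.4 ms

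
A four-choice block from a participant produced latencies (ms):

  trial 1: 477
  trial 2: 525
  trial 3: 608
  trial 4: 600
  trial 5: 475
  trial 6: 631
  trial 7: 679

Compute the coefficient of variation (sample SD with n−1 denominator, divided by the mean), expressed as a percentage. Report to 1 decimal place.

n = 7, Σ = 3995, M = 570.7143
Σ(x−M)² = 37641.429; s = √(37641.429/6) = 79.2059
CV = 79.2059 / 570.7143 = 0.13878 = 13.878%

13.9%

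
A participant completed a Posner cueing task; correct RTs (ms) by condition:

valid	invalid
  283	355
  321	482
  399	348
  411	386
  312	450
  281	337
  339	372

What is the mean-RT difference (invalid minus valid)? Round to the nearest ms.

55 ms

M(valid) = 2346/7 = 335.143
M(invalid) = 2730/7 = 390.000
Difference = 390.000 − 335.143 = 54.857 ms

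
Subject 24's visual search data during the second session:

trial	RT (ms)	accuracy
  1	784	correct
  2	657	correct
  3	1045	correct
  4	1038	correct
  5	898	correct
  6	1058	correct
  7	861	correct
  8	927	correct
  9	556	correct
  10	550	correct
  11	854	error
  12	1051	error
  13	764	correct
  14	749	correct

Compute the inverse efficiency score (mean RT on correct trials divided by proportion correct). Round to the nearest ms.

Correct trials (n=12): 784, 657, 1045, 1038, 898, 1058, 861, 927, 556, 550, 764, 749
Mean correct RT = 9887/12 = 823.9167 ms
Proportion correct = 12/14
IES = 823.9167 / (12/14) = 961.236 ms

961 ms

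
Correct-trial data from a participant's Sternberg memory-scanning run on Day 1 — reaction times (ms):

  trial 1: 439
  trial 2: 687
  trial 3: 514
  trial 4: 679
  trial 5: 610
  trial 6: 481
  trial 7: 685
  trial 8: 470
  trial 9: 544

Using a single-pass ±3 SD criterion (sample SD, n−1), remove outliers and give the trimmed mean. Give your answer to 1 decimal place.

567.7 ms

n = 9, ΣRT = 5109, M = 567.667
Σ(x−M)² = 79240.00; s = √(79240.00/8) = 99.524
Cutoffs: 567.667 ± 3·99.524 → [269.1, 866.2]
No RTs fall outside the cutoffs; all 9 retained. Mean = 5109/9 = 567.667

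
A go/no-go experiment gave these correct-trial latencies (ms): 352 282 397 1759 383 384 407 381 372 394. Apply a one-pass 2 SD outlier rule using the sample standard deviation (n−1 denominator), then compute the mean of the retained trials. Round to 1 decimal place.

n = 10, ΣRT = 5111, M = 511.100
Σ(x−M)² = 1741460.90; s = √(1741460.90/9) = 439.881
Cutoffs: 511.100 ± 2·439.881 → [-368.7, 1390.9]
Outside: 1759 → excluded.
Retained (n=9): Σ = 3352, mean = 3352/9 = 372.444

372.4 ms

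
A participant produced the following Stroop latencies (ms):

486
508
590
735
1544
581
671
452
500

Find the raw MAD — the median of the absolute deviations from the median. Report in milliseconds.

Sorted: 452, 486, 500, 508, 581, 590, 671, 735, 1544 → median = 581
|x − 581|: 95, 73, 9, 154, 963, 0, 90, 129, 81
Sorted deviations: 0, 9, 73, 81, 90, 95, 129, 154, 963 → MAD = 90

90 ms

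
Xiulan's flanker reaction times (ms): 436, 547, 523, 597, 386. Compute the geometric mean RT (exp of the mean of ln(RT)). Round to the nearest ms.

492 ms

ln(RT): 6.0776, 6.3044, 6.2596, 6.3919, 5.9558
Mean ln(RT) = 30.9894/5 = 6.19789
Geometric mean = exp(6.19789) = 491.71 ms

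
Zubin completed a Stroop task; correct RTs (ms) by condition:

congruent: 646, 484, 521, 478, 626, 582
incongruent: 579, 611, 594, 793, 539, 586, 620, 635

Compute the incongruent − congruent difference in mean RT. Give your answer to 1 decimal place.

63.5 ms

M(congruent) = 3337/6 = 556.167
M(incongruent) = 4957/8 = 619.625
Difference = 619.625 − 556.167 = 63.458 ms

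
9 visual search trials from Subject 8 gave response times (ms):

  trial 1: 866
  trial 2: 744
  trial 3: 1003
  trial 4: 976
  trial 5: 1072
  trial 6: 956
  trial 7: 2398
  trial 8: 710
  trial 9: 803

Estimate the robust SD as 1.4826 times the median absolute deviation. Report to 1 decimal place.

172.0 ms

Sorted: 710, 744, 803, 866, 956, 976, 1003, 1072, 2398 → median = 956
|x − 956| sorted: 0, 20, 47, 90, 116, 153, 212, 246, 1442 → MAD = 116
Robust SD ≈ 1.4826 × 116 = 171.982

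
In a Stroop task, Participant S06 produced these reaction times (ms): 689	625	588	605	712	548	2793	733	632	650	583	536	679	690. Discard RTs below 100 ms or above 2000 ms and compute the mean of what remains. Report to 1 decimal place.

Excluded: 2793
Retained (n=13): Σ = 8270
Mean = 8270/13 = 636.1538

636.2 ms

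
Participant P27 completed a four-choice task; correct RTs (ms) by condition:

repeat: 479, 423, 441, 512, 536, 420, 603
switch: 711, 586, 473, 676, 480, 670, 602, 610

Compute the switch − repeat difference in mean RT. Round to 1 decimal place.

M(repeat) = 3414/7 = 487.714
M(switch) = 4808/8 = 601.000
Difference = 601.000 − 487.714 = 113.286 ms

113.3 ms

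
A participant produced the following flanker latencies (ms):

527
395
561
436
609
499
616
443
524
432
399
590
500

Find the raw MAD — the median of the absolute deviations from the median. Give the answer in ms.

64 ms

Sorted: 395, 399, 432, 436, 443, 499, 500, 524, 527, 561, 590, 609, 616 → median = 500
|x − 500|: 27, 105, 61, 64, 109, 1, 116, 57, 24, 68, 101, 90, 0
Sorted deviations: 0, 1, 24, 27, 57, 61, 64, 68, 90, 101, 105, 109, 116 → MAD = 64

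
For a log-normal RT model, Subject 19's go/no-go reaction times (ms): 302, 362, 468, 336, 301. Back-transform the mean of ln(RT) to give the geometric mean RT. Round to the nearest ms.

ln(RT): 5.7104, 5.8916, 6.1485, 5.8171, 5.7071
Mean ln(RT) = 29.2748/5 = 5.85495
Geometric mean = exp(5.85495) = 348.96 ms

349 ms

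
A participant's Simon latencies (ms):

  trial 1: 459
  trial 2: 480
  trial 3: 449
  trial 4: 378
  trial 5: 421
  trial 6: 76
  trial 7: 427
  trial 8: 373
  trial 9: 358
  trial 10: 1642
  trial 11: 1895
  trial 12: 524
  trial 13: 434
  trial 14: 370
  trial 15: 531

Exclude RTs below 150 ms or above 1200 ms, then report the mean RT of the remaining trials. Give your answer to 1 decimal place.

433.7 ms

Excluded: 76, 1642, 1895
Retained (n=12): Σ = 5204
Mean = 5204/12 = 433.6667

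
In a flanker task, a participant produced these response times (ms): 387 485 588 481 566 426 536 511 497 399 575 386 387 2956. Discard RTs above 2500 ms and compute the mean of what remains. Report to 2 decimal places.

478.77 ms

Excluded: 2956
Retained (n=13): Σ = 6224
Mean = 6224/13 = 478.7692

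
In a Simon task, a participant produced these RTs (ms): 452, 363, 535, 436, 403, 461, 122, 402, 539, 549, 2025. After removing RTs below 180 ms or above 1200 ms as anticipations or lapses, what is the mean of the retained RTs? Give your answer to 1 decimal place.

460.0 ms

Excluded: 122, 2025
Retained (n=9): Σ = 4140
Mean = 4140/9 = 460.0000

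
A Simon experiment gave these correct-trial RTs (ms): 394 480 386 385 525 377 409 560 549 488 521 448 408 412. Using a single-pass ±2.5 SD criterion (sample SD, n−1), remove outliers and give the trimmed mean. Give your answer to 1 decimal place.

n = 14, ΣRT = 6342, M = 453.000
Σ(x−M)² = 56464.00; s = √(56464.00/13) = 65.904
Cutoffs: 453.000 ± 2.5·65.904 → [288.2, 617.8]
No RTs fall outside the cutoffs; all 14 retained. Mean = 6342/14 = 453.000

453.0 ms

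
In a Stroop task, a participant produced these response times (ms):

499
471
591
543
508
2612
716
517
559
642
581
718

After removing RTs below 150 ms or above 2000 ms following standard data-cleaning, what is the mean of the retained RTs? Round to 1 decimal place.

576.8 ms

Excluded: 2612
Retained (n=11): Σ = 6345
Mean = 6345/11 = 576.8182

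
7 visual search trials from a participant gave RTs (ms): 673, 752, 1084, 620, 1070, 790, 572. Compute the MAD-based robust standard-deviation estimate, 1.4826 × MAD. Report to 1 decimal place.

Sorted: 572, 620, 673, 752, 790, 1070, 1084 → median = 752
|x − 752| sorted: 0, 38, 79, 132, 180, 318, 332 → MAD = 132
Robust SD ≈ 1.4826 × 132 = 195.703

195.7 ms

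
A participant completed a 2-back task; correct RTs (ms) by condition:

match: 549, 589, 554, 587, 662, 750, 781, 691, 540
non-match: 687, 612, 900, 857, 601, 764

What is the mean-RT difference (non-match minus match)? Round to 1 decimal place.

103.2 ms

M(match) = 5703/9 = 633.667
M(non-match) = 4421/6 = 736.833
Difference = 736.833 − 633.667 = 103.167 ms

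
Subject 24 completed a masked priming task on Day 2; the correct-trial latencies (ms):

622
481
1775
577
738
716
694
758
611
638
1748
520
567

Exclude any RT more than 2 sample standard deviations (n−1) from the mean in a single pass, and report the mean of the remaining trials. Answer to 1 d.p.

629.3 ms

n = 13, ΣRT = 10445, M = 803.462
Σ(x−M)² = 2250901.23; s = √(2250901.23/12) = 433.099
Cutoffs: 803.462 ± 2·433.099 → [-62.7, 1669.7]
Outside: 1748, 1775 → excluded.
Retained (n=11): Σ = 6922, mean = 6922/11 = 629.273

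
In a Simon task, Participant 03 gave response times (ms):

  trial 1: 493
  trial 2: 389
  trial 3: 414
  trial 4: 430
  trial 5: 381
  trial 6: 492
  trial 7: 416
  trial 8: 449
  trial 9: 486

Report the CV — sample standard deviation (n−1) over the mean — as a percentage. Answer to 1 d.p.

9.9%

n = 9, Σ = 3950, M = 438.8889
Σ(x−M)² = 15132.889; s = √(15132.889/8) = 43.4927
CV = 43.4927 / 438.8889 = 0.09910 = 9.910%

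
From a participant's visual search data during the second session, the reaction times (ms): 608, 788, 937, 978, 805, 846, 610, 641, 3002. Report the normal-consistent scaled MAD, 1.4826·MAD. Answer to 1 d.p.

Sorted: 608, 610, 641, 788, 805, 846, 937, 978, 3002 → median = 805
|x − 805| sorted: 0, 17, 41, 132, 164, 173, 195, 197, 2197 → MAD = 164
Robust SD ≈ 1.4826 × 164 = 243.146

243.1 ms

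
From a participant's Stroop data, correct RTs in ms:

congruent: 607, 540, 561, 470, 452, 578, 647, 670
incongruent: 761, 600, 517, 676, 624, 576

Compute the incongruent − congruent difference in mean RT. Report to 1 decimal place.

60.0 ms

M(congruent) = 4525/8 = 565.625
M(incongruent) = 3754/6 = 625.667
Difference = 625.667 − 565.625 = 60.042 ms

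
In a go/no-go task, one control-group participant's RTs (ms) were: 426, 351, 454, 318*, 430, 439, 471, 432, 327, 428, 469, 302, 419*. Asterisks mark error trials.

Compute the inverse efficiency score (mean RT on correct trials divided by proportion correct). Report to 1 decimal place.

Correct trials (n=11): 426, 351, 454, 430, 439, 471, 432, 327, 428, 469, 302
Mean correct RT = 4529/11 = 411.7273 ms
Proportion correct = 11/13
IES = 411.7273 / (11/13) = 486.587 ms

486.6 ms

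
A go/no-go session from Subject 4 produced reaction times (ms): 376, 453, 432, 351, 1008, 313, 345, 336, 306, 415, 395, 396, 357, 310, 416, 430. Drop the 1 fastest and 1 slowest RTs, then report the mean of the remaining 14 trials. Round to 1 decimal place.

Sorted: 306, 310, 313, 336, 345, 351, 357, 376, 395, 396, 415, 416, 430, 432, 453, 1008
Drop lowest 1 (306) and highest 1 (1008)
Remaining (n=14): Σ = 5325, mean = 5325/14 = 380.357

380.4 ms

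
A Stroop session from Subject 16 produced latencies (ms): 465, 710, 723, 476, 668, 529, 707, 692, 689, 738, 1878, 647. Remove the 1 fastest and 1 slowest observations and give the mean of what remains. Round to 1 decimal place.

Sorted: 465, 476, 529, 647, 668, 689, 692, 707, 710, 723, 738, 1878
Drop lowest 1 (465) and highest 1 (1878)
Remaining (n=10): Σ = 6579, mean = 6579/10 = 657.900

657.9 ms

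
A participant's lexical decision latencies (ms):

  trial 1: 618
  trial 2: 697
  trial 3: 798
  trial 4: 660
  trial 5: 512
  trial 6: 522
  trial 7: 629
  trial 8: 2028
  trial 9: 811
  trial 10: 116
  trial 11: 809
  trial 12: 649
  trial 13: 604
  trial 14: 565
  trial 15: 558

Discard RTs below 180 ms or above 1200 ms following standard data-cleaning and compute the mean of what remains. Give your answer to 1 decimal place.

Excluded: 116, 2028
Retained (n=13): Σ = 8432
Mean = 8432/13 = 648.6154

648.6 ms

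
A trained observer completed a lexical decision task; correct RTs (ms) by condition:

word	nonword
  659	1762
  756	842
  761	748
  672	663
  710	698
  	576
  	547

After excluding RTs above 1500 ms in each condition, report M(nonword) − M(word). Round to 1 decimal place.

-32.6 ms

nonword: exclude 1762
M(word) = 3558/5 = 711.600
M(nonword) = 4074/6 = 679.000
Difference = 679.000 − 711.600 = -32.600 ms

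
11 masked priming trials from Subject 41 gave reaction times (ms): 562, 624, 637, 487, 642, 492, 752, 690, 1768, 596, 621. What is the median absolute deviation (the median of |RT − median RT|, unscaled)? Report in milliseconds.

62 ms

Sorted: 487, 492, 562, 596, 621, 624, 637, 642, 690, 752, 1768 → median = 624
|x − 624|: 62, 0, 13, 137, 18, 132, 128, 66, 1144, 28, 3
Sorted deviations: 0, 3, 13, 18, 28, 62, 66, 128, 132, 137, 1144 → MAD = 62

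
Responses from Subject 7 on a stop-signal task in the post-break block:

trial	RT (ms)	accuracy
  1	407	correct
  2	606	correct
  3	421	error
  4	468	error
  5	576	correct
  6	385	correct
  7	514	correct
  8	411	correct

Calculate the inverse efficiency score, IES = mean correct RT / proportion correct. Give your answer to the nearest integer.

644 ms

Correct trials (n=6): 407, 606, 576, 385, 514, 411
Mean correct RT = 2899/6 = 483.1667 ms
Proportion correct = 6/8
IES = 483.1667 / (6/8) = 644.222 ms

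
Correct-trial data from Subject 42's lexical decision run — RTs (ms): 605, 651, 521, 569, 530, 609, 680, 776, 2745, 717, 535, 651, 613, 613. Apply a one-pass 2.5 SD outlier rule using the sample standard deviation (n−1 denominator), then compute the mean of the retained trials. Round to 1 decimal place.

620.8 ms

n = 14, ΣRT = 10815, M = 772.500
Σ(x−M)² = 4257475.50; s = √(4257475.50/13) = 572.275
Cutoffs: 772.500 ± 2.5·572.275 → [-658.2, 2203.2]
Outside: 2745 → excluded.
Retained (n=13): Σ = 8070, mean = 8070/13 = 620.769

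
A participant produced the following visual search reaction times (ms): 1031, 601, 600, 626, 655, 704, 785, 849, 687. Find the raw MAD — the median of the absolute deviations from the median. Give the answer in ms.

86 ms

Sorted: 600, 601, 626, 655, 687, 704, 785, 849, 1031 → median = 687
|x − 687|: 344, 86, 87, 61, 32, 17, 98, 162, 0
Sorted deviations: 0, 17, 32, 61, 86, 87, 98, 162, 344 → MAD = 86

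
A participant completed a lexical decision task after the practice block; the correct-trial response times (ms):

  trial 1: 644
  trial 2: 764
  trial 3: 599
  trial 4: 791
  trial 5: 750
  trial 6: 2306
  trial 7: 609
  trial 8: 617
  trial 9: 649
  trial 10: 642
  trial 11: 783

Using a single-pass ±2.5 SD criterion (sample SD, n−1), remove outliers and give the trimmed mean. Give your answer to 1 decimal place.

684.8 ms

n = 11, ΣRT = 9154, M = 832.182
Σ(x−M)² = 2443281.64; s = √(2443281.64/10) = 494.296
Cutoffs: 832.182 ± 2.5·494.296 → [-403.6, 2067.9]
Outside: 2306 → excluded.
Retained (n=10): Σ = 6848, mean = 6848/10 = 684.800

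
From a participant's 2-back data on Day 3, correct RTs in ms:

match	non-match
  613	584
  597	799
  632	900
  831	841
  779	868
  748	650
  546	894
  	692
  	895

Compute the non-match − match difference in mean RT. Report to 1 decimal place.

113.4 ms

M(match) = 4746/7 = 678.000
M(non-match) = 7123/9 = 791.444
Difference = 791.444 − 678.000 = 113.444 ms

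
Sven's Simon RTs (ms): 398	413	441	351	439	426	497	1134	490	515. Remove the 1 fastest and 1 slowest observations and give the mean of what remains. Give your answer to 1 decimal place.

Sorted: 351, 398, 413, 426, 439, 441, 490, 497, 515, 1134
Drop lowest 1 (351) and highest 1 (1134)
Remaining (n=8): Σ = 3619, mean = 3619/8 = 452.375

452.4 ms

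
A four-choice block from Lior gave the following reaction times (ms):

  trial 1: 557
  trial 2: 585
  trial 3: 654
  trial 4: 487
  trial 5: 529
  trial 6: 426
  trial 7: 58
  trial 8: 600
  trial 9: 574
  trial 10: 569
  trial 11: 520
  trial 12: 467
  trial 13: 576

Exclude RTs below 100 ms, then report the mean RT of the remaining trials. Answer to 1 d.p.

Excluded: 58
Retained (n=12): Σ = 6544
Mean = 6544/12 = 545.3333

545.3 ms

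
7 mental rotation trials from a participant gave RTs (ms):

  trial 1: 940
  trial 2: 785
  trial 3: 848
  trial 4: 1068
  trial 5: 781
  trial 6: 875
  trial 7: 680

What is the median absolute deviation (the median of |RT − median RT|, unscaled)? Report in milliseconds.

Sorted: 680, 781, 785, 848, 875, 940, 1068 → median = 848
|x − 848|: 92, 63, 0, 220, 67, 27, 168
Sorted deviations: 0, 27, 63, 67, 92, 168, 220 → MAD = 67

67 ms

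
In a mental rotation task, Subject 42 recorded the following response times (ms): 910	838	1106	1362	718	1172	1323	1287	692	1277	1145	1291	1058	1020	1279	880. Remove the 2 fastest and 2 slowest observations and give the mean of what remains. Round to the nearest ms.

1105 ms

Sorted: 692, 718, 838, 880, 910, 1020, 1058, 1106, 1145, 1172, 1277, 1279, 1287, 1291, 1323, 1362
Drop lowest 2 (692, 718) and highest 2 (1323, 1362)
Remaining (n=12): Σ = 13263, mean = 13263/12 = 1105.250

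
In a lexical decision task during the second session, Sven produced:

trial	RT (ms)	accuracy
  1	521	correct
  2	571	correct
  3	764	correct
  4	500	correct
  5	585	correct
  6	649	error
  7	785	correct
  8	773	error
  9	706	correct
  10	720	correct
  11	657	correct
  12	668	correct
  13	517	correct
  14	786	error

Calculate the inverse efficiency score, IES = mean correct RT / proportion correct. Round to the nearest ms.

Correct trials (n=11): 521, 571, 764, 500, 585, 785, 706, 720, 657, 668, 517
Mean correct RT = 6994/11 = 635.8182 ms
Proportion correct = 11/14
IES = 635.8182 / (11/14) = 809.223 ms

809 ms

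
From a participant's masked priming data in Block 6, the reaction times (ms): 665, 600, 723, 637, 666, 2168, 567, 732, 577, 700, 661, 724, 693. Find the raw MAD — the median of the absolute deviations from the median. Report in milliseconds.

Sorted: 567, 577, 600, 637, 661, 665, 666, 693, 700, 723, 724, 732, 2168 → median = 666
|x − 666|: 1, 66, 57, 29, 0, 1502, 99, 66, 89, 34, 5, 58, 27
Sorted deviations: 0, 1, 5, 27, 29, 34, 57, 58, 66, 66, 89, 99, 1502 → MAD = 57

57 ms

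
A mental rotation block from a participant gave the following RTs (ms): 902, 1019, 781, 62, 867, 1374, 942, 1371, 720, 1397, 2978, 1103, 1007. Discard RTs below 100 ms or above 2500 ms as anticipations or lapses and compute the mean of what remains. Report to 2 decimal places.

1043.91 ms

Excluded: 62, 2978
Retained (n=11): Σ = 11483
Mean = 11483/11 = 1043.9091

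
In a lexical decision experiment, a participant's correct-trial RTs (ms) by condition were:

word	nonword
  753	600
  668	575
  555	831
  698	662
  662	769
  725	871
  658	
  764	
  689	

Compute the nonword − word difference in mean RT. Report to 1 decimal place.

32.2 ms

M(word) = 6172/9 = 685.778
M(nonword) = 4308/6 = 718.000
Difference = 718.000 − 685.778 = 32.222 ms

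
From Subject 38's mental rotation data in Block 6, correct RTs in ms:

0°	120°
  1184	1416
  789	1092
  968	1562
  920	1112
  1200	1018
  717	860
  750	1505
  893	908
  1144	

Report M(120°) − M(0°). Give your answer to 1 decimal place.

232.5 ms

M(0°) = 8565/9 = 951.667
M(120°) = 9473/8 = 1184.125
Difference = 1184.125 − 951.667 = 232.458 ms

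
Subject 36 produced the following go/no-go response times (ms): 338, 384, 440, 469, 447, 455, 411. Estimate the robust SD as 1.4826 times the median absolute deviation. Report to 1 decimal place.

43.0 ms

Sorted: 338, 384, 411, 440, 447, 455, 469 → median = 440
|x − 440| sorted: 0, 7, 15, 29, 29, 56, 102 → MAD = 29
Robust SD ≈ 1.4826 × 29 = 42.995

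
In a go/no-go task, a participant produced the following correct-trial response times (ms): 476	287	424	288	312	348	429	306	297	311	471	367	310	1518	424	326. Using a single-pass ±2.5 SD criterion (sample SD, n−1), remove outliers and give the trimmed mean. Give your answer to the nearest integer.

n = 16, ΣRT = 6894, M = 430.875
Σ(x−M)² = 1325273.75; s = √(1325273.75/15) = 297.240
Cutoffs: 430.875 ± 2.5·297.240 → [-312.2, 1174.0]
Outside: 1518 → excluded.
Retained (n=15): Σ = 5376, mean = 5376/15 = 358.400

358 ms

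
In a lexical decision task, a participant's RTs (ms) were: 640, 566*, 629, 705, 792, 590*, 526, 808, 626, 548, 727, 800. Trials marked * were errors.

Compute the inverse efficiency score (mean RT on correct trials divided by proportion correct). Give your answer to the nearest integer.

Correct trials (n=10): 640, 629, 705, 792, 526, 808, 626, 548, 727, 800
Mean correct RT = 6801/10 = 680.1000 ms
Proportion correct = 10/12
IES = 680.1000 / (10/12) = 816.120 ms

816 ms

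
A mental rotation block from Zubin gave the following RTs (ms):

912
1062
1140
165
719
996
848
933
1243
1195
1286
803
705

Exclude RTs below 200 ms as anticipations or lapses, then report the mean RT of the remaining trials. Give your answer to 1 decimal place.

986.8 ms

Excluded: 165
Retained (n=12): Σ = 11842
Mean = 11842/12 = 986.8333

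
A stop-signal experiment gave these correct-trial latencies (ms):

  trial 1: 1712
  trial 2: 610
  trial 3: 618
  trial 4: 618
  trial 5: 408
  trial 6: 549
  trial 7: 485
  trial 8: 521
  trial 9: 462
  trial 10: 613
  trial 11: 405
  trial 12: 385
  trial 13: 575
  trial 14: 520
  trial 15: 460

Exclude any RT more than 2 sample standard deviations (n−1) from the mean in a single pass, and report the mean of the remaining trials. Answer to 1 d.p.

516.4 ms

n = 15, ΣRT = 8941, M = 596.067
Σ(x−M)² = 1426078.93; s = √(1426078.93/14) = 319.159
Cutoffs: 596.067 ± 2·319.159 → [-42.3, 1234.4]
Outside: 1712 → excluded.
Retained (n=14): Σ = 7229, mean = 7229/14 = 516.357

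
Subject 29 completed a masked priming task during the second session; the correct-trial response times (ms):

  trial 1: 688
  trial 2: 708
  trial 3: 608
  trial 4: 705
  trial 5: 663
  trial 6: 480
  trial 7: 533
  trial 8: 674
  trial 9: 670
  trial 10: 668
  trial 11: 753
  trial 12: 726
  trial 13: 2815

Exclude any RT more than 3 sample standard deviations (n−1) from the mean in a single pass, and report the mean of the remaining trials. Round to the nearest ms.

n = 13, ΣRT = 10691, M = 822.385
Σ(x−M)² = 4370951.08; s = √(4370951.08/12) = 603.528
Cutoffs: 822.385 ± 3·603.528 → [-988.2, 2633.0]
Outside: 2815 → excluded.
Retained (n=12): Σ = 7876, mean = 7876/12 = 656.333

656 ms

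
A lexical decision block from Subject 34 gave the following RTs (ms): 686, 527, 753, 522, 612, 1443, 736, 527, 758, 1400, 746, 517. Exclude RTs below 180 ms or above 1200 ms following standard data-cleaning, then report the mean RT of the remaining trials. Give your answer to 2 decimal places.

Excluded: 1400, 1443
Retained (n=10): Σ = 6384
Mean = 6384/10 = 638.4000

638.40 ms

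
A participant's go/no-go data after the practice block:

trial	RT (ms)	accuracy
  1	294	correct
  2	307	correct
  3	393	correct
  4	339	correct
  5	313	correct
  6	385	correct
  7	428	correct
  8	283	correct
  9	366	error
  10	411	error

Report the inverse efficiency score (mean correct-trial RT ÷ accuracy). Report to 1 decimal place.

Correct trials (n=8): 294, 307, 393, 339, 313, 385, 428, 283
Mean correct RT = 2742/8 = 342.7500 ms
Proportion correct = 8/10
IES = 342.7500 / (8/10) = 428.438 ms

428.4 ms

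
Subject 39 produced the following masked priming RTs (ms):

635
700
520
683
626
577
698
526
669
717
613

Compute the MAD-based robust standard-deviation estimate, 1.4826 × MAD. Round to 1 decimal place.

86.0 ms

Sorted: 520, 526, 577, 613, 626, 635, 669, 683, 698, 700, 717 → median = 635
|x − 635| sorted: 0, 9, 22, 34, 48, 58, 63, 65, 82, 109, 115 → MAD = 58
Robust SD ≈ 1.4826 × 58 = 85.991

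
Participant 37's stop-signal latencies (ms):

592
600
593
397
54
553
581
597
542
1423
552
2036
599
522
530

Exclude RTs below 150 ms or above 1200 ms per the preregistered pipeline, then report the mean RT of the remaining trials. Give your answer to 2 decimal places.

554.83 ms

Excluded: 54, 1423, 2036
Retained (n=12): Σ = 6658
Mean = 6658/12 = 554.8333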